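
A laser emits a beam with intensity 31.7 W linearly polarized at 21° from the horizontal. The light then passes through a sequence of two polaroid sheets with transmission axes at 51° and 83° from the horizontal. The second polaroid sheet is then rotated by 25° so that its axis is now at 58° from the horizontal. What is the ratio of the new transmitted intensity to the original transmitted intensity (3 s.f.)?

Before rotation:
I₁ = I₀ cos²(51° − 21°) = I₀ cos²(30°) = 0.75 I₀.
I₂ = I₁ cos²(83° − 51°) = 0.75 I₀ · cos²(32°) = 0.5394 I₀.
After rotation:
I₁ = I₀ cos²(51° − 21°) = I₀ cos²(30°) = 0.75 I₀.
I₂ = I₁ cos²(58° − 51°) = 0.75 I₀ · cos²(7°) = 0.7389 I₀.
Ratio = 0.7389 / 0.5394 = 1.37.

I_new/I_old ≈ 1.37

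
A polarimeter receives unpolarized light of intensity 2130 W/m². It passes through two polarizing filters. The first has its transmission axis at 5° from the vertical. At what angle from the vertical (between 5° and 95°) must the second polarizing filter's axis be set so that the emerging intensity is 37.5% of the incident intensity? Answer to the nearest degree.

θ ≈ 35°

Unpolarized light through the first polarizer → I₁ = ½ I₀, now polarized at 5°.
Need I₂/I₀ = 0.375, so cos²(θ − 5°) = 0.375 / 0.5 = 0.75.
θ − 5° = arccos(√0.75) = 30.0°, giving θ ≈ 5 + 30.0 = 35.0°.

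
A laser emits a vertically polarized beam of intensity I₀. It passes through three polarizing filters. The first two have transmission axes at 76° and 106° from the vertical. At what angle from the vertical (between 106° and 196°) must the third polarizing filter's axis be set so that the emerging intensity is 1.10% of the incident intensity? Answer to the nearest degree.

By Malus's law, I₁ = I₀ cos²(76° − 0°) = I₀ cos²(76°) = 0.05853 I₀.
I₂ = I₁ cos²(106° − 76°) = 0.05853 I₀ · cos²(30°) = 0.04389 I₀.
Need I₃/I₀ = 0.011, so cos²(θ − 106°) = 0.011 / 0.04389 = 0.2506.
θ − 106° = arccos(√0.2506) = 60.0°, giving θ ≈ 106 + 60.0 = 166.0°.

θ ≈ 166°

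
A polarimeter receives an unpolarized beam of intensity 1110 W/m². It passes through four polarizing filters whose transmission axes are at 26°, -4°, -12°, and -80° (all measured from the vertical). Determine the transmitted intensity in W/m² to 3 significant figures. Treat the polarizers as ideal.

Unpolarized light through the first polarizer → I₁ = 1110 W/m²/2 = 555 W/m², polarized at 26°.
I₂ = I₁ · cos²(30°) = 555 · 0.75 = 416.3 W/m².
I₃ = I₂ · cos²(8°) = 416.3 · 0.9806 = 408.2 W/m².
I₄ = I₃ · cos²(68°) = 408.2 · 0.1403 = 57.28 W/m².

I ≈ 57.3 W/m²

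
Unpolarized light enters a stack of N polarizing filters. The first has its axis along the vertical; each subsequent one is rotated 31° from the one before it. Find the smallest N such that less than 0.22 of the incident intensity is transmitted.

N = 4

First polarizer halves the unpolarized light: factor 1/2.
Each further stage multiplies by cos²(31°) = 0.7347.
After N polarizers: T = 0.5·0.7347^(N−1). Require T < 0.22 ⇒ N−1 > ln(0.22/0.5)/ln(0.7347) = 2.66, so N−1 ≥ 3 and N = 4.
Check: N=4 gives T = 0.1983 < 0.22; N=3 gives T = 0.2699.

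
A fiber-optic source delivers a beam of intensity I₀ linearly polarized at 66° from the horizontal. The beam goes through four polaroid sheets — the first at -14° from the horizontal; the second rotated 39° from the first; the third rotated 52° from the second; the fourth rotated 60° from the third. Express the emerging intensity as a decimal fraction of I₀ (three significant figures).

≈ 0.00173 I₀

I₁ = I₀ cos²(-14° − 66°) = I₀ cos²(80°) = 0.03015 I₀.
I₂ = I₁ cos²(39°) = 0.03015 · 0.604 I₀ = 0.01821 I₀.
I₃ = I₂ cos²(52°) = 0.01821 · 0.379 I₀ = 0.006903 I₀.
I₄ = I₃ cos²(60°) = 0.006903 · 0.25 I₀ = 0.001726 I₀.
Transmitted fraction = 0.001726.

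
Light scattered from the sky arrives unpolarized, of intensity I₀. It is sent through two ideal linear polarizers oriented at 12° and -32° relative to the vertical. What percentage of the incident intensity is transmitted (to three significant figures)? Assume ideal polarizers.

≈ 25.9%

Unpolarized light through the first polarizer → I₁ = ½ I₀, now polarized at 12°.
I₂ = I₁ cos²(-32° − 12°) = 0.5 I₀ · cos²(44°) = 0.2587 I₀.
That is 25.87% of the incident intensity.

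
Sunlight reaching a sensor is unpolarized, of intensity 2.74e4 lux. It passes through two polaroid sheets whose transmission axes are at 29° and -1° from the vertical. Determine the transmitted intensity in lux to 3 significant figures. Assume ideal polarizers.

I ≈ 1.03e4 lux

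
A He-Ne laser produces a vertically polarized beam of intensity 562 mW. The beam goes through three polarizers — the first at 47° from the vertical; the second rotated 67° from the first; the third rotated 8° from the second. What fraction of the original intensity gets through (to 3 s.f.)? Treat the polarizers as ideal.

I/I₀ ≈ 0.0696

I₁ = 562 mW · cos²(47°) = 261.4 mW.
I₂ = I₁ · cos²(67°) = 261.4 · 0.1527 = 39.91 mW.
I₃ = I₂ · cos²(8°) = 39.91 · 0.9806 = 39.13 mW.
Transmitted fraction = 0.06964.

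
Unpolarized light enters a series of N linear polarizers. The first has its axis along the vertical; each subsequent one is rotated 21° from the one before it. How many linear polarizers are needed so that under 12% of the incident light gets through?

First polarizer halves the unpolarized light: factor 1/2.
Each further stage multiplies by cos²(21°) = 0.8716.
After N polarizers: T = 0.5·0.8716^(N−1). Require T < 0.12 ⇒ N−1 > ln(0.12/0.5)/ln(0.8716) = 10.38, so N−1 ≥ 11 and N = 12.
Check: N=12 gives T = 0.1102 < 0.12; N=11 gives T = 0.1265.

N = 12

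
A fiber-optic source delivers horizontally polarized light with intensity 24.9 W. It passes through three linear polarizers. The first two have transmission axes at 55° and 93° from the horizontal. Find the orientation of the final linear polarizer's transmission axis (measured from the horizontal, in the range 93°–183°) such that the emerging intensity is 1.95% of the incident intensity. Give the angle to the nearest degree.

By Malus's law, I₁ = I₀ cos²(55° − 0°) = I₀ cos²(55°) = 0.329 I₀.
I₂ = I₁ cos²(93° − 55°) = 0.329 I₀ · cos²(38°) = 0.2043 I₀.
Need I₃/I₀ = 0.0195, so cos²(θ − 93°) = 0.0195 / 0.2043 = 0.09545.
θ − 93° = arccos(√0.09545) = 72.0°, giving θ ≈ 93 + 72.0 = 165.0°.

θ ≈ 165°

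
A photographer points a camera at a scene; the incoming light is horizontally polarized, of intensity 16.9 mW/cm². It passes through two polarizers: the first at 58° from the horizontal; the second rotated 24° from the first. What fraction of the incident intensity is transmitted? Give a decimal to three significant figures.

I/I₀ ≈ 0.234

I₁ = 16.9 mW/cm² · cos²(58°) = 4.746 mW/cm².
I₂ = I₁ · cos²(24°) = 4.746 · 0.8346 = 3.961 mW/cm².
Transmitted fraction = 0.2344.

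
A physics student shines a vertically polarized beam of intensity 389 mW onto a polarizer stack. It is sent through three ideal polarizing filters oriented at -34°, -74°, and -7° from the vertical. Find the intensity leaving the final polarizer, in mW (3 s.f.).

I₁ = 389 mW · cos²(34°) = 267.4 mW.
I₂ = I₁ · cos²(40°) = 267.4 · 0.5868 = 156.9 mW.
I₃ = I₂ · cos²(67°) = 156.9 · 0.1527 = 23.95 mW.

I ≈ 24.0 mW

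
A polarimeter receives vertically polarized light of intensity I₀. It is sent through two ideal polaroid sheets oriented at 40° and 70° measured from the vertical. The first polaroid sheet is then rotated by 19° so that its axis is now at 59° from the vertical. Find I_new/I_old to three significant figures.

I_new/I_old ≈ 0.581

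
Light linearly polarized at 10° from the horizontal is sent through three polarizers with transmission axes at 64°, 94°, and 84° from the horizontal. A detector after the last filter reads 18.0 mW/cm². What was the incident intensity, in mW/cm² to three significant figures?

I₀ ≈ 71.6 mW/cm²

By Malus's law, I₁ = I₀ cos²(64° − 10°) = I₀ cos²(54°) = 0.3455 I₀.
I₂ = I₁ cos²(94° − 64°) = 0.3455 I₀ · cos²(30°) = 0.2591 I₀.
I₃ = I₂ cos²(84° − 94°) = 0.2591 I₀ · cos²(10°) = 0.2513 I₀.
So 18.0 mW/cm² = 0.2513 I₀, giving I₀ = 18.0/0.2513 = 71.63 mW/cm².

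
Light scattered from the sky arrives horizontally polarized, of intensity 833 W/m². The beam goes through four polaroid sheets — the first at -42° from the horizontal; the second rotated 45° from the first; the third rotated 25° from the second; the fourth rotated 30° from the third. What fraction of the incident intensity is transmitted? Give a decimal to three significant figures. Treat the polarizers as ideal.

I/I₀ ≈ 0.170

By Malus's law, I₁ = 833 W/m² · cos²(42°) = 460 W/m².
I₂ = I₁ · cos²(45°) = 460 · 0.5 = 230 W/m².
I₃ = I₂ · cos²(25°) = 230 · 0.8214 = 188.9 W/m².
I₄ = I₃ · cos²(30°) = 188.9 · 0.75 = 141.7 W/m².
Transmitted fraction = 0.1701.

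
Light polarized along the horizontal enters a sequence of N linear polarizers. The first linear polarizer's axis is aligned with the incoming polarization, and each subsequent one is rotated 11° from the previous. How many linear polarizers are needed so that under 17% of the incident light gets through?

N = 49

First polarizer is aligned with the polarization: full transmission.
Each further stage multiplies by cos²(11°) = 0.9636.
After N polarizers: T = 0.9636^(N−1). Require T < 0.17 ⇒ N−1 > ln(0.17)/ln(0.9636) = 47.78, so N−1 ≥ 48 and N = 49.
Check: N=49 gives T = 0.1686 < 0.17; N=48 gives T = 0.175.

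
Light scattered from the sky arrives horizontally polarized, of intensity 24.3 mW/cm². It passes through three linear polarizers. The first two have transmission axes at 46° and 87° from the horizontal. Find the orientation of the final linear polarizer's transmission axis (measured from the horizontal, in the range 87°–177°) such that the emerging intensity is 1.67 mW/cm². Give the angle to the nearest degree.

I₁ = I₀ cos²(46° − 0°) = I₀ cos²(46°) = 0.4826 I₀.
I₂ = I₁ cos²(87° − 46°) = 0.4826 I₀ · cos²(41°) = 0.2749 I₀.
Target fraction: 1.67 / 24.3 mW/cm² = 0.06872 of I₀.
Need I₃/I₀ = 0.06872, so cos²(θ − 87°) = 0.06872 / 0.2749 = 0.25.
θ − 87° = arccos(√0.25) = 60.0°, giving θ ≈ 87 + 60.0 = 147.0°.

θ ≈ 147°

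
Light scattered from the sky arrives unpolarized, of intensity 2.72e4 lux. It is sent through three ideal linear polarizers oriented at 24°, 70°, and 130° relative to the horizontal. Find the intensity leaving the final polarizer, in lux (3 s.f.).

I ≈ 1640 lux

Unpolarized light through the first polarizer → I₁ = 2.72e4 lux/2 = 1.36e+04 lux, polarized at 24°.
I₂ = I₁ · cos²(46°) = 1.36e+04 · 0.4826 = 6563 lux.
I₃ = I₂ · cos²(60°) = 6563 · 0.25 = 1641 lux.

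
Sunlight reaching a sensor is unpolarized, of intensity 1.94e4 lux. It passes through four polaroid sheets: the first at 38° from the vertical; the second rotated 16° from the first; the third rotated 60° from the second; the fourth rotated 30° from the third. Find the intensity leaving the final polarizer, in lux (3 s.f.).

Unpolarized light through the first polarizer → I₁ = 1.94e4 lux/2 = 9700 lux, polarized at 38°.
I₂ = I₁ · cos²(16°) = 9700 · 0.924 = 8963 lux.
I₃ = I₂ · cos²(60°) = 8963 · 0.25 = 2241 lux.
I₄ = I₃ · cos²(30°) = 2241 · 0.75 = 1681 lux.

I ≈ 1680 lux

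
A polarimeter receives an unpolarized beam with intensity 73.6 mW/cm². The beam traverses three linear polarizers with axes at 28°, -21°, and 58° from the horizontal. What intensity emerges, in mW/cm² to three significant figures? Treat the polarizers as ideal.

I ≈ 0.577 mW/cm²

Unpolarized light through the first polarizer → I₁ = 73.6 mW/cm²/2 = 36.8 mW/cm², polarized at 28°.
I₂ = I₁ · cos²(49°) = 36.8 · 0.4304 = 15.84 mW/cm².
I₃ = I₂ · cos²(79°) = 15.84 · 0.03641 = 0.5767 mW/cm².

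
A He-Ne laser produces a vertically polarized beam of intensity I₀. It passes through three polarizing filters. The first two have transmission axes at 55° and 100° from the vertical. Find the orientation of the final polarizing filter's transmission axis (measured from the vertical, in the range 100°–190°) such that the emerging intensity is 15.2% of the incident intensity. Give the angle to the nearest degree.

By Malus's law, I₁ = I₀ cos²(55° − 0°) = I₀ cos²(55°) = 0.329 I₀.
I₂ = I₁ cos²(100° − 55°) = 0.329 I₀ · cos²(45°) = 0.1645 I₀.
Need I₃/I₀ = 0.152, so cos²(θ − 100°) = 0.152 / 0.1645 = 0.924.
θ − 100° = arccos(√0.924) = 16.0°, giving θ ≈ 100 + 16.0 = 116.0°.

θ ≈ 116°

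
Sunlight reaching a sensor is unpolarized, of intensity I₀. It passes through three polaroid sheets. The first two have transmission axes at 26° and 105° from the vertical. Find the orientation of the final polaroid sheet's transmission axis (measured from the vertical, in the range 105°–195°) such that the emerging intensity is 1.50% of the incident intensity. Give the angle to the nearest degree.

θ ≈ 130°

Unpolarized light through the first polarizer → I₁ = ½ I₀, now polarized at 26°.
I₂ = I₁ cos²(105° − 26°) = 0.5 I₀ · cos²(79°) = 0.0182 I₀.
Need I₃/I₀ = 0.015, so cos²(θ − 105°) = 0.015 / 0.0182 = 0.824.
θ − 105° = arccos(√0.824) = 24.8°, giving θ ≈ 105 + 24.8 = 129.8°.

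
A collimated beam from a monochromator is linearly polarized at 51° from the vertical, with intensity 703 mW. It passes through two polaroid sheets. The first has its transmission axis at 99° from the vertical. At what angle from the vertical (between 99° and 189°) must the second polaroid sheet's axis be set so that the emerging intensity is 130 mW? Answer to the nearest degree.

θ ≈ 149°

I₁ = I₀ cos²(99° − 51°) = I₀ cos²(48°) = 0.4477 I₀.
Target fraction: 130 / 703 mW = 0.1849 of I₀.
Need I₂/I₀ = 0.1849, so cos²(θ − 99°) = 0.1849 / 0.4477 = 0.413.
θ − 99° = arccos(√0.413) = 50.0°, giving θ ≈ 99 + 50.0 = 149.0°.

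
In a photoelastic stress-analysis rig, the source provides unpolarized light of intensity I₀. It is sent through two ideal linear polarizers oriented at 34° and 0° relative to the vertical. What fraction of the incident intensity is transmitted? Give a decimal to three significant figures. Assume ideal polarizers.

≈ 0.344 I₀

Unpolarized light through the first polarizer → I₁ = ½ I₀, now polarized at 34°.
I₂ = I₁ cos²(0° − 34°) = 0.5 I₀ · cos²(34°) = 0.3437 I₀.
Transmitted fraction = 0.3437.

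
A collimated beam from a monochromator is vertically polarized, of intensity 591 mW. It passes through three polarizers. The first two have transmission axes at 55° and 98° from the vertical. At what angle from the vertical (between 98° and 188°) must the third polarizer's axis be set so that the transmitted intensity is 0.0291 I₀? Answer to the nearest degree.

By Malus's law, I₁ = I₀ cos²(55° − 0°) = I₀ cos²(55°) = 0.329 I₀.
I₂ = I₁ cos²(98° − 55°) = 0.329 I₀ · cos²(43°) = 0.176 I₀.
Need I₃/I₀ = 0.0291, so cos²(θ − 98°) = 0.0291 / 0.176 = 0.1654.
θ − 98° = arccos(√0.1654) = 66.0°, giving θ ≈ 98 + 66.0 = 164.0°.

θ ≈ 164°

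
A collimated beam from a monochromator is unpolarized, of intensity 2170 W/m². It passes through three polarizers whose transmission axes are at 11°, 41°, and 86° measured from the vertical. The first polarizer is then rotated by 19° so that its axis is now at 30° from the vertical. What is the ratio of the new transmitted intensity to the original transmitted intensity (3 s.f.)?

I_new/I_old ≈ 1.28

Before rotation:
Unpolarized light through the first polarizer → I₁ = ½ I₀, now polarized at 11°.
I₂ = I₁ cos²(41° − 11°) = 0.5 I₀ · cos²(30°) = 0.375 I₀.
I₃ = I₂ cos²(86° − 41°) = 0.375 I₀ · cos²(45°) = 0.1875 I₀.
After rotation:
Unpolarized light through the first polarizer → I₁ = ½ I₀, now polarized at 30°.
I₂ = I₁ cos²(41° − 30°) = 0.5 I₀ · cos²(11°) = 0.4818 I₀.
I₃ = I₂ cos²(86° − 41°) = 0.4818 I₀ · cos²(45°) = 0.2409 I₀.
Ratio = 0.2409 / 0.1875 = 1.285.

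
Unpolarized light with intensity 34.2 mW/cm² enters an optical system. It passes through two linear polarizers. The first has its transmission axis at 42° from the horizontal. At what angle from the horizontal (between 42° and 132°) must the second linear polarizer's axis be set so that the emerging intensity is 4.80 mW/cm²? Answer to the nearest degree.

Unpolarized light through the first polarizer → I₁ = ½ I₀, now polarized at 42°.
Target fraction: 4.80 / 34.2 mW/cm² = 0.1404 of I₀.
Need I₂/I₀ = 0.1404, so cos²(θ − 42°) = 0.1404 / 0.5 = 0.2807.
θ − 42° = arccos(√0.2807) = 58.0°, giving θ ≈ 42 + 58.0 = 100.0°.

θ ≈ 100°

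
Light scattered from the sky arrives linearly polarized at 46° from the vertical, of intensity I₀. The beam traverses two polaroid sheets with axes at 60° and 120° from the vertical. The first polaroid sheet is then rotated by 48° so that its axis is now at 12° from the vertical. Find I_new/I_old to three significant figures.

I_new/I_old ≈ 0.279

Before rotation:
I₁ = I₀ cos²(60° − 46°) = I₀ cos²(14°) = 0.9415 I₀.
I₂ = I₁ cos²(120° − 60°) = 0.9415 I₀ · cos²(60°) = 0.2354 I₀.
After rotation:
I₁ = I₀ cos²(12° − 46°) = I₀ cos²(34°) = 0.6873 I₀.
Angle between axes 1 and 2: 72°. I₂ = 0.6873 I₀ · cos²(72°) = 0.06563 I₀.
Ratio = 0.06563 / 0.2354 = 0.2788.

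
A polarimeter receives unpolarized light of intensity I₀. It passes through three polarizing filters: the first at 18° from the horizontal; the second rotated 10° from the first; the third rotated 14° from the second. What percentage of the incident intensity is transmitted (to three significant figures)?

≈ 45.7%

Unpolarized light through the first polarizer → I₁ = ½ I₀, now polarized at 18°.
I₂ = I₁ cos²(10°) = 0.5 · 0.9698 I₀ = 0.4849 I₀.
I₃ = I₂ cos²(14°) = 0.4849 · 0.9415 I₀ = 0.4565 I₀.
That is 45.65% of the incident intensity.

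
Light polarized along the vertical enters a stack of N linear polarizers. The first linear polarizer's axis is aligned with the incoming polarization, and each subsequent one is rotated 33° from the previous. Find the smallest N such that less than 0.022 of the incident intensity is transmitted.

N = 12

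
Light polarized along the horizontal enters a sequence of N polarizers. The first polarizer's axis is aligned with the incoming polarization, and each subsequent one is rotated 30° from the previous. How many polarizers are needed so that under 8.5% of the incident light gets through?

N = 10

First polarizer is aligned with the polarization: full transmission.
Each further stage multiplies by cos²(30°) = 0.75.
After N polarizers: T = 0.75^(N−1). Require T < 0.085 ⇒ N−1 > ln(0.085)/ln(0.75) = 8.57, so N−1 ≥ 9 and N = 10.
Check: N=10 gives T = 0.07508 < 0.085; N=9 gives T = 0.1001.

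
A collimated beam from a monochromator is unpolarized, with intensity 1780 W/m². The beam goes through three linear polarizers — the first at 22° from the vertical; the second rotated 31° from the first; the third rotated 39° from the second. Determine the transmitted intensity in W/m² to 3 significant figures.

I ≈ 395 W/m²

Unpolarized light through the first polarizer → I₁ = 1780 W/m²/2 = 890 W/m², polarized at 22°.
I₂ = I₁ · cos²(31°) = 890 · 0.7347 = 653.9 W/m².
I₃ = I₂ · cos²(39°) = 653.9 · 0.604 = 394.9 W/m².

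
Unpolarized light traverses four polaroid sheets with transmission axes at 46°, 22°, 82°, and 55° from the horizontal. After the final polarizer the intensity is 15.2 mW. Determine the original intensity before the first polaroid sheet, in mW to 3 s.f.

Unpolarized light through the first polarizer → I₁ = ½ I₀, now polarized at 46°.
I₂ = I₁ cos²(22° − 46°) = 0.5 I₀ · cos²(24°) = 0.4173 I₀.
I₃ = I₂ cos²(82° − 22°) = 0.4173 I₀ · cos²(60°) = 0.1043 I₀.
I₄ = I₃ cos²(55° − 82°) = 0.1043 I₀ · cos²(27°) = 0.08282 I₀.
So 15.2 mW = 0.08282 I₀, giving I₀ = 15.2/0.08282 = 183.5 mW.

I₀ ≈ 184 mW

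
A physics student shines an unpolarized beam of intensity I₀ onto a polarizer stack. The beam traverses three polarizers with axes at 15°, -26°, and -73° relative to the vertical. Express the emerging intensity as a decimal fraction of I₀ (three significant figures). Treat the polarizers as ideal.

≈ 0.132 I₀

Unpolarized light through the first polarizer → I₁ = ½ I₀, now polarized at 15°.
I₂ = I₁ cos²(-26° − 15°) = 0.5 I₀ · cos²(41°) = 0.2848 I₀.
I₃ = I₂ cos²(-73° + 26°) = 0.2848 I₀ · cos²(47°) = 0.1325 I₀.
Transmitted fraction = 0.1325.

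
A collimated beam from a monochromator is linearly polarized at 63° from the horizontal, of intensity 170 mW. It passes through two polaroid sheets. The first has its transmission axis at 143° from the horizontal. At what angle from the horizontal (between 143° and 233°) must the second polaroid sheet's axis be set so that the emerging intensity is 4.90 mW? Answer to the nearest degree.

I₁ = I₀ cos²(143° − 63°) = I₀ cos²(80°) = 0.03015 I₀.
Target fraction: 4.90 / 170 mW = 0.02882 of I₀.
Need I₂/I₀ = 0.02882, so cos²(θ − 143°) = 0.02882 / 0.03015 = 0.9559.
θ − 143° = arccos(√0.9559) = 12.1°, giving θ ≈ 143 + 12.1 = 155.1°.

θ ≈ 155°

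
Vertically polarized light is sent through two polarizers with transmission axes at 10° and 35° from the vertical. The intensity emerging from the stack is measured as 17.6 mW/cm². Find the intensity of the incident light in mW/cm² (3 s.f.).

By Malus's law, I₁ = I₀ cos²(10° − 0°) = I₀ cos²(10°) = 0.9698 I₀.
I₂ = I₁ cos²(35° − 10°) = 0.9698 I₀ · cos²(25°) = 0.7966 I₀.
So 17.6 mW/cm² = 0.7966 I₀, giving I₀ = 17.6/0.7966 = 22.09 mW/cm².

I₀ ≈ 22.1 mW/cm²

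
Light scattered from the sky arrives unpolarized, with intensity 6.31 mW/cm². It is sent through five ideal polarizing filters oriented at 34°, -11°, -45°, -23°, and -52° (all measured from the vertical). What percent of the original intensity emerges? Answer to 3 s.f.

Unpolarized light through the first polarizer → I₁ = 6.31 mW/cm²/2 = 3.155 mW/cm², polarized at 34°.
I₂ = I₁ · cos²(45°) = 3.155 · 0.5 = 1.578 mW/cm².
I₃ = I₂ · cos²(34°) = 1.578 · 0.6873 = 1.084 mW/cm².
I₄ = I₃ · cos²(22°) = 1.084 · 0.8597 = 0.9321 mW/cm².
I₅ = I₄ · cos²(29°) = 0.9321 · 0.765 = 0.713 mW/cm².
That is 11.3% of the incident intensity.

≈ 11.3%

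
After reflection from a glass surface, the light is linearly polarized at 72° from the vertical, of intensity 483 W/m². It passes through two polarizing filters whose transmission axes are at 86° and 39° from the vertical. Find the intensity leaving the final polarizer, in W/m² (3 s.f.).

I ≈ 212 W/m²

I₁ = 483 W/m² · cos²(14°) = 454.7 W/m².
I₂ = I₁ · cos²(47°) = 454.7 · 0.4651 = 211.5 W/m².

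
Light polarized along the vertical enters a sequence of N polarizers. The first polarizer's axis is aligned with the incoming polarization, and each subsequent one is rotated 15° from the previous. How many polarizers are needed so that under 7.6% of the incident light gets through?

N = 39

First polarizer is aligned with the polarization: full transmission.
Each further stage multiplies by cos²(15°) = 0.933.
After N polarizers: T = 0.933^(N−1). Require T < 0.076 ⇒ N−1 > ln(0.076)/ln(0.933) = 37.17, so N−1 ≥ 38 and N = 39.
Check: N=39 gives T = 0.07173 < 0.076; N=38 gives T = 0.07688.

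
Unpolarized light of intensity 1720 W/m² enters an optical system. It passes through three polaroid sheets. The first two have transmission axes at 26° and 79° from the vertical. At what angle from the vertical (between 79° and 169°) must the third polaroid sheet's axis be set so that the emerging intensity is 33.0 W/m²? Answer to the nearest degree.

θ ≈ 150°

Unpolarized light through the first polarizer → I₁ = ½ I₀, now polarized at 26°.
I₂ = I₁ cos²(79° − 26°) = 0.5 I₀ · cos²(53°) = 0.1811 I₀.
Target fraction: 33.0 / 1720 W/m² = 0.01919 of I₀.
Need I₃/I₀ = 0.01919, so cos²(θ − 79°) = 0.01919 / 0.1811 = 0.1059.
θ − 79° = arccos(√0.1059) = 71.0°, giving θ ≈ 79 + 71.0 = 150.0°.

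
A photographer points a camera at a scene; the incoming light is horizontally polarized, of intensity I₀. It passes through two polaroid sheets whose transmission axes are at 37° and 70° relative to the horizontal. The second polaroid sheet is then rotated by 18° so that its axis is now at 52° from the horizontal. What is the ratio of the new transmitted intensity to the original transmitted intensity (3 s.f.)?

Before rotation:
I₁ = I₀ cos²(37° − 0°) = I₀ cos²(37°) = 0.6378 I₀.
I₂ = I₁ cos²(70° − 37°) = 0.6378 I₀ · cos²(33°) = 0.4486 I₀.
After rotation:
I₁ = I₀ cos²(37° − 0°) = I₀ cos²(37°) = 0.6378 I₀.
I₂ = I₁ cos²(52° − 37°) = 0.6378 I₀ · cos²(15°) = 0.5951 I₀.
Ratio = 0.5951 / 0.4486 = 1.326.

I_new/I_old ≈ 1.33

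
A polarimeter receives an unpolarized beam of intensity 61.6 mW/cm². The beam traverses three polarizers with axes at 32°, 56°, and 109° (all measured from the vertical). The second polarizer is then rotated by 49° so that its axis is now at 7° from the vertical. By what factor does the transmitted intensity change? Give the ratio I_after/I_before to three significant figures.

Before rotation:
Unpolarized light through the first polarizer → I₁ = ½ I₀, now polarized at 32°.
I₂ = I₁ cos²(56° − 32°) = 0.5 I₀ · cos²(24°) = 0.4173 I₀.
I₃ = I₂ cos²(109° − 56°) = 0.4173 I₀ · cos²(53°) = 0.1511 I₀.
After rotation:
Unpolarized light through the first polarizer → I₁ = ½ I₀, now polarized at 32°.
I₂ = I₁ cos²(7° − 32°) = 0.5 I₀ · cos²(25°) = 0.4107 I₀.
Angle between axes 2 and 3: 78°. I₃ = 0.4107 I₀ · cos²(78°) = 0.01775 I₀.
Ratio = 0.01775 / 0.1511 = 0.1175.

I_new/I_old ≈ 0.117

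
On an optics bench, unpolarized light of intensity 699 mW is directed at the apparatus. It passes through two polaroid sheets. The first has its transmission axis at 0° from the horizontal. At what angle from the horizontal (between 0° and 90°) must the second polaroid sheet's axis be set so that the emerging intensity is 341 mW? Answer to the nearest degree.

θ ≈ 9°

Unpolarized light through the first polarizer → I₁ = ½ I₀, now polarized at 0°.
Target fraction: 341 / 699 mW = 0.4878 of I₀.
Need I₂/I₀ = 0.4878, so cos²(θ − 0°) = 0.4878 / 0.5 = 0.9757.
θ − 0° = arccos(√0.9757) = 9.0°, giving θ ≈ 0 + 9.0 = 9.0°.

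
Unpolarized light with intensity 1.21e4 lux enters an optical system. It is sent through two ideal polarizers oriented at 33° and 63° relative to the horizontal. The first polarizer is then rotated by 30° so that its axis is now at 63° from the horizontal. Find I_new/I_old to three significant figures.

Before rotation:
Unpolarized light through the first polarizer → I₁ = ½ I₀, now polarized at 33°.
I₂ = I₁ cos²(63° − 33°) = 0.5 I₀ · cos²(30°) = 0.375 I₀.
After rotation:
Unpolarized light through the first polarizer → I₁ = ½ I₀, now polarized at 63°.
I₂ = I₁ cos²(63° − 63°) = 0.5 I₀ · cos²(0°) = 0.5 I₀.
Ratio = 0.5 / 0.375 = 1.333.

I_new/I_old ≈ 1.33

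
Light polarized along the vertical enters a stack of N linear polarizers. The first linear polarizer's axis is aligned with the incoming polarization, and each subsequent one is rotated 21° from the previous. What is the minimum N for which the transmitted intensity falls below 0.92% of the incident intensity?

N = 36

First polarizer is aligned with the polarization: full transmission.
Each further stage multiplies by cos²(21°) = 0.8716.
After N polarizers: T = 0.8716^(N−1). Require T < 0.0092 ⇒ N−1 > ln(0.0092)/ln(0.8716) = 34.11, so N−1 ≥ 35 and N = 36.
Check: N=36 gives T = 0.00814 < 0.0092; N=35 gives T = 0.009339.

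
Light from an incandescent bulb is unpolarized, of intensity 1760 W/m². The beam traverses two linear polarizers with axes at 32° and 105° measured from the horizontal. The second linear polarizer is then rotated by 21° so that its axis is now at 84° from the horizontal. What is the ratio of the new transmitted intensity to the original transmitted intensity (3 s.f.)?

Before rotation:
Unpolarized light through the first polarizer → I₁ = ½ I₀, now polarized at 32°.
I₂ = I₁ cos²(105° − 32°) = 0.5 I₀ · cos²(73°) = 0.04274 I₀.
After rotation:
Unpolarized light through the first polarizer → I₁ = ½ I₀, now polarized at 32°.
I₂ = I₁ cos²(84° − 32°) = 0.5 I₀ · cos²(52°) = 0.1895 I₀.
Ratio = 0.1895 / 0.04274 = 4.434.

I_new/I_old ≈ 4.43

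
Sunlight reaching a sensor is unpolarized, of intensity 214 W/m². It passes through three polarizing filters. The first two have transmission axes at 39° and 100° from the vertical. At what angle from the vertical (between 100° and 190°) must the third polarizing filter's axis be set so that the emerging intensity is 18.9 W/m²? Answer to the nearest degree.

θ ≈ 130°

Unpolarized light through the first polarizer → I₁ = ½ I₀, now polarized at 39°.
I₂ = I₁ cos²(100° − 39°) = 0.5 I₀ · cos²(61°) = 0.1175 I₀.
Target fraction: 18.9 / 214 W/m² = 0.08832 of I₀.
Need I₃/I₀ = 0.08832, so cos²(θ − 100°) = 0.08832 / 0.1175 = 0.7515.
θ − 100° = arccos(√0.7515) = 29.9°, giving θ ≈ 100 + 29.9 = 129.9°.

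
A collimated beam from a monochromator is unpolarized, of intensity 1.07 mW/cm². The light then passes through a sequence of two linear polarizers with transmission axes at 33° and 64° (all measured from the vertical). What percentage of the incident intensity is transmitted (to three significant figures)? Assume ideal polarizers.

≈ 36.7%

Unpolarized light through the first polarizer → I₁ = 1.07 mW/cm²/2 = 0.535 mW/cm², polarized at 33°.
I₂ = I₁ · cos²(31°) = 0.535 · 0.7347 = 0.3931 mW/cm².
That is 36.74% of the incident intensity.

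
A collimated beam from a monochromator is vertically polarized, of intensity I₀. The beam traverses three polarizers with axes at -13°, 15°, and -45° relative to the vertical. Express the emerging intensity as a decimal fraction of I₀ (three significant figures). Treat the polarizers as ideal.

≈ 0.185 I₀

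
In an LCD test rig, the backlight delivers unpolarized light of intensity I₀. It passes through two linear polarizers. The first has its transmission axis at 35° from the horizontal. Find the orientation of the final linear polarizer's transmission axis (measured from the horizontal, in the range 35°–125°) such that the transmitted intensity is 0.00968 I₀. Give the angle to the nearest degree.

θ ≈ 117°

Unpolarized light through the first polarizer → I₁ = ½ I₀, now polarized at 35°.
Need I₂/I₀ = 0.00968, so cos²(θ − 35°) = 0.00968 / 0.5 = 0.01936.
θ − 35° = arccos(√0.01936) = 82.0°, giving θ ≈ 35 + 82.0 = 117.0°.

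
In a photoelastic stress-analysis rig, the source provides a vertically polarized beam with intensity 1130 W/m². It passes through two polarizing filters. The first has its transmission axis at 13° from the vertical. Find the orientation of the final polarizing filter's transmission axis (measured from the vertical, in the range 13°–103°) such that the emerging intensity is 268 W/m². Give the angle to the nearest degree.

I₁ = I₀ cos²(13° − 0°) = I₀ cos²(13°) = 0.9494 I₀.
Target fraction: 268 / 1130 W/m² = 0.2372 of I₀.
Need I₂/I₀ = 0.2372, so cos²(θ − 13°) = 0.2372 / 0.9494 = 0.2498.
θ − 13° = arccos(√0.2498) = 60.0°, giving θ ≈ 13 + 60.0 = 73.0°.

θ ≈ 73°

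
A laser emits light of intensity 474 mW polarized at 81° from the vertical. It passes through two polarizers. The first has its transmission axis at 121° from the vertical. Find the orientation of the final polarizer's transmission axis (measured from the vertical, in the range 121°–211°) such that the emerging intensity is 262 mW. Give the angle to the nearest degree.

I₁ = I₀ cos²(121° − 81°) = I₀ cos²(40°) = 0.5868 I₀.
Target fraction: 262 / 474 mW = 0.5527 of I₀.
Need I₂/I₀ = 0.5527, so cos²(θ − 121°) = 0.5527 / 0.5868 = 0.9419.
θ − 121° = arccos(√0.9419) = 13.9°, giving θ ≈ 121 + 13.9 = 134.9°.

θ ≈ 135°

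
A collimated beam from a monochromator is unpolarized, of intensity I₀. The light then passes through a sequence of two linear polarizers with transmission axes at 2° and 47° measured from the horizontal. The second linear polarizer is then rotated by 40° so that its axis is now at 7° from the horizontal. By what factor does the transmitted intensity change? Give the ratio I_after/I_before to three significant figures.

I_new/I_old ≈ 1.98

Before rotation:
Unpolarized light through the first polarizer → I₁ = ½ I₀, now polarized at 2°.
I₂ = I₁ cos²(47° − 2°) = 0.5 I₀ · cos²(45°) = 0.25 I₀.
After rotation:
Unpolarized light through the first polarizer → I₁ = ½ I₀, now polarized at 2°.
I₂ = I₁ cos²(7° − 2°) = 0.5 I₀ · cos²(5°) = 0.4962 I₀.
Ratio = 0.4962 / 0.25 = 1.985.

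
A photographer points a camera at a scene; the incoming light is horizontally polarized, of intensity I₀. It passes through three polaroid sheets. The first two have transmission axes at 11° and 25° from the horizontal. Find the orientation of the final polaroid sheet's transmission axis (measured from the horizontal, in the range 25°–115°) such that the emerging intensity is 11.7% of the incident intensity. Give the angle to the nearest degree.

I₁ = I₀ cos²(11° − 0°) = I₀ cos²(11°) = 0.9636 I₀.
I₂ = I₁ cos²(25° − 11°) = 0.9636 I₀ · cos²(14°) = 0.9072 I₀.
Need I₃/I₀ = 0.117, so cos²(θ − 25°) = 0.117 / 0.9072 = 0.129.
θ − 25° = arccos(√0.129) = 69.0°, giving θ ≈ 25 + 69.0 = 94.0°.

θ ≈ 94°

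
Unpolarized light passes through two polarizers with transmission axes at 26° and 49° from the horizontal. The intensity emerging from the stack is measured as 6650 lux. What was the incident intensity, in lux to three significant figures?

I₀ ≈ 1.57e4 lux

Unpolarized light through the first polarizer → I₁ = ½ I₀, now polarized at 26°.
I₂ = I₁ cos²(49° − 26°) = 0.5 I₀ · cos²(23°) = 0.4237 I₀.
So 6650 lux = 0.4237 I₀, giving I₀ = 6650/0.4237 = 1.57e+04 lux.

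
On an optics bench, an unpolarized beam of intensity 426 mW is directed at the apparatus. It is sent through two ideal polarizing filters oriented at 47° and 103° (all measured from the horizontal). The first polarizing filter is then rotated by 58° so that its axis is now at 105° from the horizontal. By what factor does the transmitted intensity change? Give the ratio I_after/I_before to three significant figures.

I_new/I_old ≈ 3.19

Before rotation:
Unpolarized light through the first polarizer → I₁ = ½ I₀, now polarized at 47°.
I₂ = I₁ cos²(103° − 47°) = 0.5 I₀ · cos²(56°) = 0.1563 I₀.
After rotation:
Unpolarized light through the first polarizer → I₁ = ½ I₀, now polarized at 105°.
I₂ = I₁ cos²(103° − 105°) = 0.5 I₀ · cos²(2°) = 0.4994 I₀.
Ratio = 0.4994 / 0.1563 = 3.194.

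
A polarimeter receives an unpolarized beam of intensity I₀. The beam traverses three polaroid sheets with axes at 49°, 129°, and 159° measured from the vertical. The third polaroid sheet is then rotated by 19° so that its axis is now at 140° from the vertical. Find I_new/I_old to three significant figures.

I_new/I_old ≈ 1.28

Before rotation:
Unpolarized light through the first polarizer → I₁ = ½ I₀, now polarized at 49°.
I₂ = I₁ cos²(129° − 49°) = 0.5 I₀ · cos²(80°) = 0.01508 I₀.
I₃ = I₂ cos²(159° − 129°) = 0.01508 I₀ · cos²(30°) = 0.01131 I₀.
After rotation:
Unpolarized light through the first polarizer → I₁ = ½ I₀, now polarized at 49°.
I₂ = I₁ cos²(129° − 49°) = 0.5 I₀ · cos²(80°) = 0.01508 I₀.
I₃ = I₂ cos²(140° − 129°) = 0.01508 I₀ · cos²(11°) = 0.01453 I₀.
Ratio = 0.01453 / 0.01131 = 1.285.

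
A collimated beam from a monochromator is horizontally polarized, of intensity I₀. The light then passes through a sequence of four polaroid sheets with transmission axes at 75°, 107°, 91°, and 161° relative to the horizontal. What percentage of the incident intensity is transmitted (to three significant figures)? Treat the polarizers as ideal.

≈ 0.521%

By Malus's law, I₁ = I₀ cos²(75° − 0°) = I₀ cos²(75°) = 0.06699 I₀.
I₂ = I₁ cos²(107° − 75°) = 0.06699 I₀ · cos²(32°) = 0.04818 I₀.
I₃ = I₂ cos²(91° − 107°) = 0.04818 I₀ · cos²(16°) = 0.04452 I₀.
I₄ = I₃ cos²(161° − 91°) = 0.04452 I₀ · cos²(70°) = 0.005207 I₀.
That is 0.5207% of the incident intensity.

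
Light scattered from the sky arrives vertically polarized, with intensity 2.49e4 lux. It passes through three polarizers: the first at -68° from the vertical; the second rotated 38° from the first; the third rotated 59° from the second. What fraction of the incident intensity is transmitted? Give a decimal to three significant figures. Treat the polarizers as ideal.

I/I₀ ≈ 0.0231

By Malus's law, I₁ = 2.49e4 lux · cos²(68°) = 3494 lux.
I₂ = I₁ · cos²(38°) = 3494 · 0.621 = 2170 lux.
I₃ = I₂ · cos²(59°) = 2170 · 0.2653 = 575.6 lux.
Transmitted fraction = 0.02311.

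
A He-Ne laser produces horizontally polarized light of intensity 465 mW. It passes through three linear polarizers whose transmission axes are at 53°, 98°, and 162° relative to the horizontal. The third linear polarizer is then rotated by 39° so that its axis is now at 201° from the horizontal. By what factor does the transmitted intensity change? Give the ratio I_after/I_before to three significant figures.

I_new/I_old ≈ 0.263

Before rotation:
I₁ = I₀ cos²(53° − 0°) = I₀ cos²(53°) = 0.3622 I₀.
I₂ = I₁ cos²(98° − 53°) = 0.3622 I₀ · cos²(45°) = 0.1811 I₀.
I₃ = I₂ cos²(162° − 98°) = 0.1811 I₀ · cos²(64°) = 0.0348 I₀.
After rotation:
I₁ = I₀ cos²(53° − 0°) = I₀ cos²(53°) = 0.3622 I₀.
I₂ = I₁ cos²(98° − 53°) = 0.3622 I₀ · cos²(45°) = 0.1811 I₀.
Angle between axes 2 and 3: 77°. I₃ = 0.1811 I₀ · cos²(77°) = 0.009164 I₀.
Ratio = 0.009164 / 0.0348 = 0.2633.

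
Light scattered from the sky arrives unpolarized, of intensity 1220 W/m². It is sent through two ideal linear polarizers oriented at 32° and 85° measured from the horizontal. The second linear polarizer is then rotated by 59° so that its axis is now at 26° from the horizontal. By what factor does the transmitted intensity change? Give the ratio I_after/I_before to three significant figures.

I_new/I_old ≈ 2.73

Before rotation:
Unpolarized light through the first polarizer → I₁ = ½ I₀, now polarized at 32°.
I₂ = I₁ cos²(85° − 32°) = 0.5 I₀ · cos²(53°) = 0.1811 I₀.
After rotation:
Unpolarized light through the first polarizer → I₁ = ½ I₀, now polarized at 32°.
I₂ = I₁ cos²(26° − 32°) = 0.5 I₀ · cos²(6°) = 0.4945 I₀.
Ratio = 0.4945 / 0.1811 = 2.731.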